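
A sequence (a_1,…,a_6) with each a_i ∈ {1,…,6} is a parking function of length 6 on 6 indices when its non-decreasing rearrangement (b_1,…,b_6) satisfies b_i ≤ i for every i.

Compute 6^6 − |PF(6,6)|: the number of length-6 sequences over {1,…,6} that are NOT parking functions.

29849

#PF = (7−6)·7^(6−1) = 1·16807 = 16807
Example (5,5,6,3,5,6) → sorted (3,5,5,5,6,6): b_1=3>1, not a PF.
Total 46656; non-PF = 46656−16807 = 29849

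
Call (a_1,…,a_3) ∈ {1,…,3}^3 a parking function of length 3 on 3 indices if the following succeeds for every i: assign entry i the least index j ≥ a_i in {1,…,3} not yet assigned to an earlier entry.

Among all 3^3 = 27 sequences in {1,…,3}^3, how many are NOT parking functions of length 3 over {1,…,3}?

11

|PF(3,3)| = (3+1−3)·(3+1)^{3−1} = 1·16 = 16 (Konheim–Weiss)
One tuple (2,2,3) → sorted (2,2,3): b_1=2>1, not a PF.
3^3 − 16 = 27 − 16 = 11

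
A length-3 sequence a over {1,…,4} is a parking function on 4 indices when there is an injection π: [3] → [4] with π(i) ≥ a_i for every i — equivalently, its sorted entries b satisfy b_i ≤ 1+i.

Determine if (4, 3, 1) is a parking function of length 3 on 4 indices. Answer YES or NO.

Order a: b = (1, 3, 4).
  b_1=1 ≤ 2
  b_2=3 ≤ 3
  b_3=4 ≤ 4
All bounds hold ⇒ YES

YES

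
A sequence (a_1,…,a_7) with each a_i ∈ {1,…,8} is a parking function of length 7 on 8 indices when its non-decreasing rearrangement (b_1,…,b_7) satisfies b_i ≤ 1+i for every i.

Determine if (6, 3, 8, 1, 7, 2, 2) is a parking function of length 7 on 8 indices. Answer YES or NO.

YES

Rearranged: b = (1, 2, 2, 3, 6, 7, 8).
  b_1=1 ≤ 2
  b_2=2 ≤ 3
  b_3=2 ≤ 4
  b_4=3 ≤ 5
  b_5=6 ≤ 6
  b_6=7 ≤ 7
  b_7=8 ≤ 8
All bounds hold ⇒ YES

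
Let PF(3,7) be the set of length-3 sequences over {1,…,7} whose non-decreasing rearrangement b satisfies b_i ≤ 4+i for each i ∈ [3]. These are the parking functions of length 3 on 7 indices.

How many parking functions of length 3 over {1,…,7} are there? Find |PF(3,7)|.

|PF| = 5·8^2 = 5×64 = 320 [KW]
Example (4,2,3) → sorted (2,3,4): b_i ≤ 4+i ∀i, a PF.

320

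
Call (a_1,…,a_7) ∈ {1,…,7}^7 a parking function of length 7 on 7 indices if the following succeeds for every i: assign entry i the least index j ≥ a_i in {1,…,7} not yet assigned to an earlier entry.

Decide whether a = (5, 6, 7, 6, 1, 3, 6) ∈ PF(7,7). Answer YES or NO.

NO

Sorted: b = (1, 3, 5, 6, 6, 6, 7).
  b_1=1 ≤ 1
  b_2=3 > 2
  fails at i=2 ⇒ NO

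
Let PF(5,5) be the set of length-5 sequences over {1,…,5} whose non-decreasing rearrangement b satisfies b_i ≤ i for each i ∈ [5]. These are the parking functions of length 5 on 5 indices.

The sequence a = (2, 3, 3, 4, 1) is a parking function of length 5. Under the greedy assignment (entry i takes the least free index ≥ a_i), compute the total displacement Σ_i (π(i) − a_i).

Σπ(i) = 1+…+5 = 15; Σa = 2+3+3+4+1 = 13; disp = 15−13 = 2.

2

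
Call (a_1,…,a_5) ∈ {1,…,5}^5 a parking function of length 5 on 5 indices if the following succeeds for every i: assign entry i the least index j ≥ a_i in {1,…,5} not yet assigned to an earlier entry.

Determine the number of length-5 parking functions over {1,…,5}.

1296

#PF = (6−5)·6^(5−1) = 1·1296 = 1296 (Pollak)
E.g. (3,1,4,3,1) → sorted (1,1,3,3,4): b_i ≤ i ∀i, a PF.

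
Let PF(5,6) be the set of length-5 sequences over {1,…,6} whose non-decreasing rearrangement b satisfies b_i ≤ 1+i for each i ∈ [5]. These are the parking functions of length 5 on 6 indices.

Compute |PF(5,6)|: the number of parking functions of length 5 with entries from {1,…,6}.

|PF| = (6+1−5)·(6+1)^{5−1} = 2 · 2401 = 4802 (Pollak)
One tuple (3,1,5,2,6) → sorted (1,2,3,5,6): b_i ≤ 1+i ∀i, a PF.

4802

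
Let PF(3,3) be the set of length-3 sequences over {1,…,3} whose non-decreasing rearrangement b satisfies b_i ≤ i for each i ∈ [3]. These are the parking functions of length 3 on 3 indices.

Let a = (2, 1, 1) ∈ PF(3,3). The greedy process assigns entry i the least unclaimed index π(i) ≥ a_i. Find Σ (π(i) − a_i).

Σπ = 3·4/2 = 6 (π permutes [3]); Σa = 2+1+1 = 4; disp = 6−4 = 2.

2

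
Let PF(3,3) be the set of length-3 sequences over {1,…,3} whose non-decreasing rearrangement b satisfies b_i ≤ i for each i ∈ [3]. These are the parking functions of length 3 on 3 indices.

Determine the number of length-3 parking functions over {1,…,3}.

16

|PF(3,3)| = (3+1−3)·(3+1)^{3−1} = 1·16 = 16 (Pollak)
Check (1,1,1) → sorted (1,1,1): b_i ≤ i ∀i, a PF.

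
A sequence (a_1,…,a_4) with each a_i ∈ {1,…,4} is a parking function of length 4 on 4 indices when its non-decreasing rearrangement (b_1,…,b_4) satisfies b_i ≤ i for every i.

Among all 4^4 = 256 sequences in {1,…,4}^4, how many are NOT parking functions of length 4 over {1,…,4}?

131

|PF(4,4)| = (5−4)·5^(4−1) = 1 · 125 = 125 [KW]
Check (4,4,3,4) → sorted (3,4,4,4): b_1=3>1, not a PF.
Total 256; non-PF = 256−125 = 131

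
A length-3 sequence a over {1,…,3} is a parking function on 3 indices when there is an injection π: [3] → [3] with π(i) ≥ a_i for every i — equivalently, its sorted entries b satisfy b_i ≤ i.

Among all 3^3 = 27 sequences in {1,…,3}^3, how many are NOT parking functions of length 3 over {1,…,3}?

|PF(3,3)| = (3−3+1)·(3+1)^(3−1) = 1·16 = 16 [KW]
E.g. (2,3,3) → sorted (2,3,3): b_1=2>1, not a PF.
So 27 − 16 = 11 fail.

11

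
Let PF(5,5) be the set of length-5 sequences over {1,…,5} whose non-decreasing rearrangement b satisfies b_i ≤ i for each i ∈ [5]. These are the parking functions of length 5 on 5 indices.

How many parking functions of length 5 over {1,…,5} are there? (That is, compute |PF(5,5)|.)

|PF(5,5)| = (6−5)·6^(5−1) = 1×1296 = 1296
E.g. (1,2,2,3,3) → sorted (1,2,2,3,3): b_i ≤ i ∀i, a PF.

1296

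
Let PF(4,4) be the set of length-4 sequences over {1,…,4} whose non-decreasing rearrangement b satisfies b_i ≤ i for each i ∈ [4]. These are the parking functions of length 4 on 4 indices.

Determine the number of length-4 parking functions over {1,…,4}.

|PF| = (4+1−4)·(4+1)^{4−1} = 1 · 125 = 125 (Konheim–Weiss)
E.g. (3,3,1,1) → sorted (1,1,3,3): b_i ≤ i ∀i, a PF.

125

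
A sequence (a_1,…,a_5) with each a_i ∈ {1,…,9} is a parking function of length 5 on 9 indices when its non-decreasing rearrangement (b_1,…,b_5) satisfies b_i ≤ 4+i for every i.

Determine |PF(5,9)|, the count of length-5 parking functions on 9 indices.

50000

|PF| = (9−5+1)·(9+1)^(5−1) = 5 · 10000 = 50000 [KW]
One tuple (2,4,4,6,5) → sorted (2,4,4,5,6): b_i ≤ 4+i ∀i, a PF.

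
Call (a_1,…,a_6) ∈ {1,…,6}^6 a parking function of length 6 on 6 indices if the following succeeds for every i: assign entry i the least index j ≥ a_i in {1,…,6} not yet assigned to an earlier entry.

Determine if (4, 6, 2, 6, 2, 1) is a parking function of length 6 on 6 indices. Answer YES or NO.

Rearranged: b = (1, 2, 2, 4, 6, 6).
  b_1=1 ≤ 1
  b_2=2 ≤ 2
  b_3=2 ≤ 3
  b_4=4 ≤ 4
  b_5=6 > 5
  fails at i=5 ⇒ NO

NO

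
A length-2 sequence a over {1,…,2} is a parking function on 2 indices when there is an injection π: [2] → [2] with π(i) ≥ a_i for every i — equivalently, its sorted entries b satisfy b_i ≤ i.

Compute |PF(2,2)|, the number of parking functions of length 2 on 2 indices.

3

#PF = (2−2+1)·(2+1)^(2−1) = 1 · 3 = 3 [KW]
One tuple (2,1) → sorted (1,2): b_i ≤ i ∀i, a PF.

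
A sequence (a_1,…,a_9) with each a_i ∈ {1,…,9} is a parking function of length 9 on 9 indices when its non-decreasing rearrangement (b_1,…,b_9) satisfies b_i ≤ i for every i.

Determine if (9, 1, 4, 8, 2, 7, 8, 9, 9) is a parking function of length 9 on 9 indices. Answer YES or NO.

Sorted: b = (1, 2, 4, 7, 8, 8, 9, 9, 9).
  b_1=1 ≤ 1
  b_2=2 ≤ 2
  b_3=4 > 3
  fails at i=3 ⇒ NO

NO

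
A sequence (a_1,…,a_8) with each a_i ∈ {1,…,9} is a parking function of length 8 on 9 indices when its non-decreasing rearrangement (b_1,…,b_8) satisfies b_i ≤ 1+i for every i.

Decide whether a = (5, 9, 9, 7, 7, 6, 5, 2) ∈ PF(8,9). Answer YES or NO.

NO

Rearranged: b = (2, 5, 5, 6, 7, 7, 9, 9).
  b_1=2 ≤ 2
  b_2=5 > 3
  fails at i=2 ⇒ NO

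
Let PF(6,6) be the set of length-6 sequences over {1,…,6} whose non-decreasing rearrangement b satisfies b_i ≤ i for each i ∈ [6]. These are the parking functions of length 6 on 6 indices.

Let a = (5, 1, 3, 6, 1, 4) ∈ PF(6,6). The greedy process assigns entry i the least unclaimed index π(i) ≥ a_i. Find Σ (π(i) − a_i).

Σπ(i) = 1+…+6 = 21; Σa = 5+1+3+6+1+4 = 20; disp = 21−20 = 1.

1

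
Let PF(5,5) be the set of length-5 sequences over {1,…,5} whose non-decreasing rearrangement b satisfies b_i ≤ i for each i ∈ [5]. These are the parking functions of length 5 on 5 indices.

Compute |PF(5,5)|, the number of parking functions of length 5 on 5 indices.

Count = 1·6^4 = 1 · 1296 = 1296 (Pollak)
E.g. (5,4,3,1,2) → sorted (1,2,3,4,5): b_i ≤ i ∀i, a PF.

1296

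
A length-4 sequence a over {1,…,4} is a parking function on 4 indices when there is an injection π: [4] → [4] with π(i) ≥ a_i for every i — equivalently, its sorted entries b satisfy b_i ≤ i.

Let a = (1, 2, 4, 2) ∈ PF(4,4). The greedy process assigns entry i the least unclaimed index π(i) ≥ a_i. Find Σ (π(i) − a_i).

1

Σπ = 10 ({1..4} each once); Σa = 1+2+4+2 = 9; disp = 10−9 = 1.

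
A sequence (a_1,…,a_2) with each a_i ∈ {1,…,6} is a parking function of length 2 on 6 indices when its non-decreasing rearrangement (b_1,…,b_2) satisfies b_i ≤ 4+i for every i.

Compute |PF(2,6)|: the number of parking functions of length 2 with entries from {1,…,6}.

35

|PF(2,6)| = (7−2)·7^(2−1) = 5·7 = 35 (Pollak)
Example (5,1) → sorted (1,5): b_i ≤ 4+i ∀i, a PF.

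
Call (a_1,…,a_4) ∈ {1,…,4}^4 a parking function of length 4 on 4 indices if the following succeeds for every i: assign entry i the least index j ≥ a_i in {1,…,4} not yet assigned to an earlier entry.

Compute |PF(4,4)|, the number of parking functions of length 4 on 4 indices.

|PF(4,4)| = (4−4+1)·(4+1)^(4−1) = 1×125 = 125 (Pollak)
Check (1,1,3,2) → sorted (1,1,2,3): b_i ≤ i ∀i, a PF.

125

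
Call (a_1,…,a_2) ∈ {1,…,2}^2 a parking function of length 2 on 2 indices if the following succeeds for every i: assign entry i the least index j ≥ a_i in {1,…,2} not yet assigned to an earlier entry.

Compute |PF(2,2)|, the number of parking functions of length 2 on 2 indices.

3

Count = (3−2)·3^(2−1) = 1×3 = 3 [KW]
Check (1,1) → sorted (1,1): b_i ≤ i ∀i, a PF.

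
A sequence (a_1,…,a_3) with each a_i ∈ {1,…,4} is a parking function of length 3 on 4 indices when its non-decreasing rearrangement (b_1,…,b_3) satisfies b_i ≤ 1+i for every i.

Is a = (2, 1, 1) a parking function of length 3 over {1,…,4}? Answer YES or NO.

YES

Order a: b = (1, 1, 2).
  b_1=1 ≤ 2
  b_2=1 ≤ 3
  b_3=2 ≤ 4
All bounds hold ⇒ YES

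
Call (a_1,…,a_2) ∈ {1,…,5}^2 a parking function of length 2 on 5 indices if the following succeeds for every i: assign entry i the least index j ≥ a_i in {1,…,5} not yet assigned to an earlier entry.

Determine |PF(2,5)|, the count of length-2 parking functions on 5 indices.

24

|PF| = 4·6^1 = 4·6 = 24
One tuple (1,4) → sorted (1,4): b_i ≤ 3+i ∀i, a PF.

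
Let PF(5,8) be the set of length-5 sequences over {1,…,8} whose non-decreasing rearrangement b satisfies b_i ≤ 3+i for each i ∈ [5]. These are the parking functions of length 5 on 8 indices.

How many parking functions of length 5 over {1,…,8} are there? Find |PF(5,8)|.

26244

#PF = (9−5)·9^(5−1) = 4·6561 = 26244 [KW]
Check (6,5,1,3,7) → sorted (1,3,5,6,7): b_i ≤ 3+i ∀i, a PF.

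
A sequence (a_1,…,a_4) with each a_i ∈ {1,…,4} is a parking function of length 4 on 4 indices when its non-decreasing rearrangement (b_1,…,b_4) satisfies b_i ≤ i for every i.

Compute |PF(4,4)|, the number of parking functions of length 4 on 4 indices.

#PF = (5−4)·5^(4−1) = 1×125 = 125 (Pollak)
Check (2,1,2,2) → sorted (1,2,2,2): b_i ≤ i ∀i, a PF.

125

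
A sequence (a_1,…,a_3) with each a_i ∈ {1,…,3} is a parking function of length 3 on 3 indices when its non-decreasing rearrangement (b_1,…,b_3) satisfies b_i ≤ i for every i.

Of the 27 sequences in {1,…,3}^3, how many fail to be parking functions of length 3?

#PF = (3+1−3)·(3+1)^{3−1} = 1·16 = 16
One tuple (3,2,3) → sorted (2,3,3): b_1=2>1, not a PF.
3^3 − 16 = 27 − 16 = 11

11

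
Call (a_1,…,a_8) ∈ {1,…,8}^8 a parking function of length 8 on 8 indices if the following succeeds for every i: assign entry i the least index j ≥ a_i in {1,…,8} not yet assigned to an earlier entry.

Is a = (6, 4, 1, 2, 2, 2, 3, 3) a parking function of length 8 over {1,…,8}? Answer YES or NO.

Order a: b = (1, 2, 2, 2, 3, 3, 4, 6).
  b_1=1 ≤ 1
  b_2=2 ≤ 2
  b_3=2 ≤ 3
  b_4=2 ≤ 4
  b_5=3 ≤ 5
  b_6=3 ≤ 6
  b_7=4 ≤ 7
  b_8=6 ≤ 8
All bounds hold ⇒ YES

YES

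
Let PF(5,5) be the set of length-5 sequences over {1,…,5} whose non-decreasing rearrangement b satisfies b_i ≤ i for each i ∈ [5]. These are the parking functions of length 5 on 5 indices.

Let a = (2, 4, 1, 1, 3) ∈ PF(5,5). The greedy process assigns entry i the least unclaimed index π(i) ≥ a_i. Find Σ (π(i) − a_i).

4

Σπ(i) = 1+…+5 = 15; Σa = 2+4+1+1+3 = 11; disp = 15−11 = 4.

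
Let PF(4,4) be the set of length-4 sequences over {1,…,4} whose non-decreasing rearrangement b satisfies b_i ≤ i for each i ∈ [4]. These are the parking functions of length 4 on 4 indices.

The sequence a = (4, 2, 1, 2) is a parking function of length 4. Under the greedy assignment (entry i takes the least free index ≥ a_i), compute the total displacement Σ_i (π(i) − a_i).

Σπ = 4·5/2 = 10 (π permutes [4]); Σa = 4+2+1+2 = 9; disp = 10−9 = 1.

1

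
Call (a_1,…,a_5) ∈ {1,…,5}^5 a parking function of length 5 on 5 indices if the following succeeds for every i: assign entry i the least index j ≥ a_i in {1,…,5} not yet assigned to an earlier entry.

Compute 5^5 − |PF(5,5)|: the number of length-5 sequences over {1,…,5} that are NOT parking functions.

1829

|PF| = (5+1−5)·(5+1)^{5−1} = 1·1296 = 1296 [KW]
Check (3,3,1,3,5) → sorted (1,3,3,3,5): b_2=3>2, not a PF.
Total 3125; non-PF = 3125−1296 = 1829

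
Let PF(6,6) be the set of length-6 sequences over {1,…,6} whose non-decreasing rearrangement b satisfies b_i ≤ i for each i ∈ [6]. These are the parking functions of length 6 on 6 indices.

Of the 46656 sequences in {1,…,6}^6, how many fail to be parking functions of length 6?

29849

|PF| = (7−6)·7^(6−1) = 1×16807 = 16807 (Konheim–Weiss)
Check (6,3,5,6,4,3) → sorted (3,3,4,5,6,6): b_1=3>1, not a PF.
So 46656 − 16807 = 29849 fail.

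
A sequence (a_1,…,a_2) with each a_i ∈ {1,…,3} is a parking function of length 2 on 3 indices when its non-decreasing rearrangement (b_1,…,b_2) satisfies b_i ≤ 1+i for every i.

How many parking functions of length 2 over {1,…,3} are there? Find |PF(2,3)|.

Count = (4−2)·4^(2−1) = 2 · 4 = 8 (Konheim–Weiss)
Example (2,3) → sorted (2,3): b_i ≤ 1+i ∀i, a PF.

8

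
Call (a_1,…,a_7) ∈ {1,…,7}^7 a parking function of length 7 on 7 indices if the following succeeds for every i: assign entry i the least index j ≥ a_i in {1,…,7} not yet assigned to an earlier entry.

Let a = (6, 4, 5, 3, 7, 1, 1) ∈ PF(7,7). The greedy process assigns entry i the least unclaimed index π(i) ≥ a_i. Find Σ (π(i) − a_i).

1

Σπ = 28 ({1..7} each once); Σa = 6+4+5+3+7+1+1 = 27; disp = 28−27 = 1.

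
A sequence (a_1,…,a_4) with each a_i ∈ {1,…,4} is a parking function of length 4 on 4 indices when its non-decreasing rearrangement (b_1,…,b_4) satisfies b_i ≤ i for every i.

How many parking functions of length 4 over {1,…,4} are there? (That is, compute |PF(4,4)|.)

|PF(4,4)| = (4+1−4)·(4+1)^{4−1} = 1×125 = 125 (Konheim–Weiss)
E.g. (1,2,1,1) → sorted (1,1,1,2): b_i ≤ i ∀i, a PF.

125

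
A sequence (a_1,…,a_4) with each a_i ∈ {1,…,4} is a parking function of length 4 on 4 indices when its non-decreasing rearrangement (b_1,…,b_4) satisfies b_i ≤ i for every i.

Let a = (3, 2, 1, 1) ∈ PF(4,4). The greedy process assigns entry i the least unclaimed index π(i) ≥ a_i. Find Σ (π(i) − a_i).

3

Σπ(i) = 1+…+4 = 10; Σa = 3+2+1+1 = 7; disp = 10−7 = 3.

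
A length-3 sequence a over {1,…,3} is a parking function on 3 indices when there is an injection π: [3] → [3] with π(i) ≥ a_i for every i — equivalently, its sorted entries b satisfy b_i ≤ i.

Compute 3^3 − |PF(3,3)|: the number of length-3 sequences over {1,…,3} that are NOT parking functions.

11

#PF = (4−3)·4^(3−1) = 1·16 = 16 (Konheim–Weiss)
Example (3,2,3) → sorted (2,3,3): b_1=2>1, not a PF.
3^3 − 16 = 27 − 16 = 11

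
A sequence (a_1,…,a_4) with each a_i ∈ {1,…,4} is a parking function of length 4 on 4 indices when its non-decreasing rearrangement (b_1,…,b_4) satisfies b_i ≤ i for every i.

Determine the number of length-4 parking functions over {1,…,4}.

#PF = (5−4)·5^(4−1) = 1×125 = 125
Check (1,2,1,1) → sorted (1,1,1,2): b_i ≤ i ∀i, a PF.

125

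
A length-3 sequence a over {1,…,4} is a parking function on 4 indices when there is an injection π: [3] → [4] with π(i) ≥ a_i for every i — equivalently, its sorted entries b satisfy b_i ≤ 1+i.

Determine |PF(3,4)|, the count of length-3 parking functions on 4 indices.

#PF = 2·5^2 = 2 · 25 = 50 [KW]
Example (2,4,3) → sorted (2,3,4): b_i ≤ 1+i ∀i, a PF.

50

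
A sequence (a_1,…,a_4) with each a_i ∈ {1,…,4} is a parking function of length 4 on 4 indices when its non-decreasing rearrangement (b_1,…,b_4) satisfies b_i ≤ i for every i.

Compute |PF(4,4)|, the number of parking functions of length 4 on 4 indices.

125

|PF| = (4+1−4)·(4+1)^{4−1} = 1·125 = 125 (Konheim–Weiss)
Example (1,2,4,1) → sorted (1,1,2,4): b_i ≤ i ∀i, a PF.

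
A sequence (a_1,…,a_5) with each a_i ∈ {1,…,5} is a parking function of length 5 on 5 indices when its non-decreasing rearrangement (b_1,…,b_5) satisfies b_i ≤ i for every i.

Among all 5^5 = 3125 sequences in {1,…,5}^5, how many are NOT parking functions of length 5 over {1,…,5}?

|PF(5,5)| = (6−5)·6^(5−1) = 1 · 1296 = 1296 [KW]
E.g. (4,5,4,4,3) → sorted (3,4,4,4,5): b_1=3>1, not a PF.
5^5 − 1296 = 3125 − 1296 = 1829

1829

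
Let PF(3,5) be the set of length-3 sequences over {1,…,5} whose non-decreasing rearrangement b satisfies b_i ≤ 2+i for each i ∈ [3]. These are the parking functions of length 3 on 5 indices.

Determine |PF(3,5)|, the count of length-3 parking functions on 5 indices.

108

#PF = (5+1−3)·(5+1)^{3−1} = 3×36 = 108 [KW]
Check (1,3,4) → sorted (1,3,4): b_i ≤ 2+i ∀i, a PF.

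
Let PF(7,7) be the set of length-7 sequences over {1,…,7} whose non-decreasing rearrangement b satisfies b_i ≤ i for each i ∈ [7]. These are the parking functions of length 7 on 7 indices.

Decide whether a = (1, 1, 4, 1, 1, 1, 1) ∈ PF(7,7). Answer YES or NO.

Sorted: b = (1, 1, 1, 1, 1, 1, 4).
  b_1=1 ≤ 1
  b_2=1 ≤ 2
  b_3=1 ≤ 3
  b_4=1 ≤ 4
  b_5=1 ≤ 5
  b_6=1 ≤ 6
  b_7=4 ≤ 7
All bounds hold ⇒ YES

YES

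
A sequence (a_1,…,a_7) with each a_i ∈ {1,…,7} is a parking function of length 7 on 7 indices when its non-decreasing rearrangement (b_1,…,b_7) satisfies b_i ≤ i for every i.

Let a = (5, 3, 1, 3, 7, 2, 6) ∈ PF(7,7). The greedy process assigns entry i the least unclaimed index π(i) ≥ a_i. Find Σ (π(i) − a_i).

1

Σπ = 28 ({1..7} each once); Σa = 5+3+1+3+7+2+6 = 27; disp = 28−27 = 1.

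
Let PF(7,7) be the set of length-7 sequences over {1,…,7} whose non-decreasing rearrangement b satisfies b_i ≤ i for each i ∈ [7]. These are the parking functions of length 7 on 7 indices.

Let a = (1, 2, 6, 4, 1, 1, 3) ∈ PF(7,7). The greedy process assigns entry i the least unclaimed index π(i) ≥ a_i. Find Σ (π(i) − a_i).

Σπ = 7·8/2 = 28 (π permutes [7]); Σa = 1+2+6+4+1+1+3 = 18; disp = 28−18 = 10.

10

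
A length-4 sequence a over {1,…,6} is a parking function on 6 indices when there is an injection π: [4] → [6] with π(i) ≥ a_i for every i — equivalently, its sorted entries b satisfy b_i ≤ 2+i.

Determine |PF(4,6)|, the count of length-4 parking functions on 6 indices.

1029

#PF = (6−4+1)·(6+1)^(4−1) = 3 · 343 = 1029 (Konheim–Weiss)
E.g. (4,3,2,1) → sorted (1,2,3,4): b_i ≤ 2+i ∀i, a PF.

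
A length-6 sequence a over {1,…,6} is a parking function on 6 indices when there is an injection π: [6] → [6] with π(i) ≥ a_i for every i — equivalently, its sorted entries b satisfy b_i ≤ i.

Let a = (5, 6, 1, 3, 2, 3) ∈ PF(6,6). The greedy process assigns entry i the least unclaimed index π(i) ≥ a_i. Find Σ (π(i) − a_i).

1

Σπ = 21 ({1..6} each once); Σa = 5+6+1+3+2+3 = 20; disp = 21−20 = 1.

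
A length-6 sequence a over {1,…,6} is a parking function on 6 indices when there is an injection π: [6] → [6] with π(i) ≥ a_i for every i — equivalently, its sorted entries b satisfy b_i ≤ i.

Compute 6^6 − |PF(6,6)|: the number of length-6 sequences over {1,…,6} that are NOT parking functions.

|PF| = (7−6)·7^(6−1) = 1×16807 = 16807 (Konheim–Weiss)
Example (2,4,6,5,2,5) → sorted (2,2,4,5,5,6): b_1=2>1, not a PF.
6^6 − 16807 = 46656 − 16807 = 29849

29849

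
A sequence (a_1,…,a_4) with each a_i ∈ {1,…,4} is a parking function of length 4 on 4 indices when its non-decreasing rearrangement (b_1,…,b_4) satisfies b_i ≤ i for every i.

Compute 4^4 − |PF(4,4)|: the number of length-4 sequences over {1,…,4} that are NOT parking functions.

131

|PF(4,4)| = (4−4+1)·(4+1)^(4−1) = 1·125 = 125 (Konheim–Weiss)
Check (4,3,4,2) → sorted (2,3,4,4): b_1=2>1, not a PF.
Total 256; non-PF = 256−125 = 131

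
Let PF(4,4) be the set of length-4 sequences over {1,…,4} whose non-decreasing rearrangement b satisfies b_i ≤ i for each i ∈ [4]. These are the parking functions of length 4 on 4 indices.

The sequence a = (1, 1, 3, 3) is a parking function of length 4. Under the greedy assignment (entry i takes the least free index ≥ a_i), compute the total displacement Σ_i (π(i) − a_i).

Σπ = 10 ({1..4} each once); Σa = 1+1+3+3 = 8; disp = 10−8 = 2.

2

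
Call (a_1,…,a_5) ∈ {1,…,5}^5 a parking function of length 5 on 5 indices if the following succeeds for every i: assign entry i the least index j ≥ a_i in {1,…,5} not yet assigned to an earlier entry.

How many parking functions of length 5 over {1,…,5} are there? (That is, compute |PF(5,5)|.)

|PF| = (5+1−5)·(5+1)^{5−1} = 1·1296 = 1296 (Konheim–Weiss)
One tuple (1,5,2,3,3) → sorted (1,2,3,3,5): b_i ≤ i ∀i, a PF.

1296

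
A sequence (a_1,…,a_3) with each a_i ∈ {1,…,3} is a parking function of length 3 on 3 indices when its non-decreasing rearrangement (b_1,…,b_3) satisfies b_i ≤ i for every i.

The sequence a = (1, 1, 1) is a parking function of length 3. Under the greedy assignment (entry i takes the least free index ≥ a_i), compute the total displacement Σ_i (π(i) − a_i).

3

Σπ = 6 ({1..3} each once); Σa = 1+1+1 = 3; disp = 6−3 = 3.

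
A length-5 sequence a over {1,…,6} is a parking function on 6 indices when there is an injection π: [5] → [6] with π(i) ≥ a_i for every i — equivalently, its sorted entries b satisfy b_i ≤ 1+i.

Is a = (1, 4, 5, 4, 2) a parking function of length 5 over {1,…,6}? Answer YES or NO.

Rearranged: b = (1, 2, 4, 4, 5).
  b_1=1 ≤ 2
  b_2=2 ≤ 3
  b_3=4 ≤ 4
  b_4=4 ≤ 5
  b_5=5 ≤ 6
All bounds hold ⇒ YES

YES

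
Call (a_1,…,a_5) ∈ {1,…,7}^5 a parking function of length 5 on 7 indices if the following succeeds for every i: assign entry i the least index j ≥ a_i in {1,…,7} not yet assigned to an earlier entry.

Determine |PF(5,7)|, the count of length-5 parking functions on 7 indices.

Count = 3·8^4 = 3×4096 = 12288 (Pollak)
Check (5,6,1,3,3) → sorted (1,3,3,5,6): b_i ≤ 2+i ∀i, a PF.

12288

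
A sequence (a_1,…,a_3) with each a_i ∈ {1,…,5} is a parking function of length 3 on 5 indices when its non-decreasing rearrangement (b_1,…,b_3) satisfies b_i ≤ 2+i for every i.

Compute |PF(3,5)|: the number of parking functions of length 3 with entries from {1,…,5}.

108

|PF| = (6−3)·6^(3−1) = 3×36 = 108 (Konheim–Weiss)
Example (1,2,3) → sorted (1,2,3): b_i ≤ 2+i ∀i, a PF.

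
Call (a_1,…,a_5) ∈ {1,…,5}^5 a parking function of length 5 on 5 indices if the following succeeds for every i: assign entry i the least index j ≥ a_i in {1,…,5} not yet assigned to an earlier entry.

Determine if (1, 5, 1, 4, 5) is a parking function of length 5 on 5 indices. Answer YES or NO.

NO

Sorted: b = (1, 1, 4, 5, 5).
  b_1=1 ≤ 1
  b_2=1 ≤ 2
  b_3=4 > 3
  fails at i=3 ⇒ NO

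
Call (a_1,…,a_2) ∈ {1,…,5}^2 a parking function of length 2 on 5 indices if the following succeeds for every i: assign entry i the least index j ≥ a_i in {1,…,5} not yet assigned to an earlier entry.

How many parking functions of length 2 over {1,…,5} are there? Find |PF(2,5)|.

24

#PF = (5+1−2)·(5+1)^{2−1} = 4 · 6 = 24 [KW]
Check (3,1) → sorted (1,3): b_i ≤ 3+i ∀i, a PF.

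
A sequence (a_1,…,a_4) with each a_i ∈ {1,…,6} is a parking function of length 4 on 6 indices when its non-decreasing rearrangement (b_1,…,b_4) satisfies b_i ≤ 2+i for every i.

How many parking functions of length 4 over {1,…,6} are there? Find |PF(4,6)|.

Count = (6+1−4)·(6+1)^{4−1} = 3 · 343 = 1029 (Konheim–Weiss)
Example (3,4,3,4) → sorted (3,3,4,4): b_i ≤ 2+i ∀i, a PF.

1029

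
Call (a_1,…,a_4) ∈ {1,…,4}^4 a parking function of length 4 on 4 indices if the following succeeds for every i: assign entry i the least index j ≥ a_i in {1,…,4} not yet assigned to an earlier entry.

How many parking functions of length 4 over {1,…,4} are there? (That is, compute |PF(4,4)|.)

125

|PF| = (4+1−4)·(4+1)^{4−1} = 1×125 = 125 [KW]
One tuple (2,1,4,3) → sorted (1,2,3,4): b_i ≤ i ∀i, a PF.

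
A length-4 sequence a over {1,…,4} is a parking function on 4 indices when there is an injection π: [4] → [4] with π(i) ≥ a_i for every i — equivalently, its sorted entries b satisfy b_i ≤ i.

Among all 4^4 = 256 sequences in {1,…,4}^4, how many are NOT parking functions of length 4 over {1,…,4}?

131

|PF(4,4)| = (5−4)·5^(4−1) = 1 · 125 = 125 (Konheim–Weiss)
Example (2,4,1,4) → sorted (1,2,4,4): b_3=4>3, not a PF.
So 256 − 125 = 131 fail.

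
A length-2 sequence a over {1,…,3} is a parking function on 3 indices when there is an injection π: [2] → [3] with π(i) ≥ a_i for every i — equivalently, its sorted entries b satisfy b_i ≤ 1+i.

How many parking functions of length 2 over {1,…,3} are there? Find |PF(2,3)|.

8

|PF(2,3)| = (3+1−2)·(3+1)^{2−1} = 2 · 4 = 8 (Konheim–Weiss)
Example (1,3) → sorted (1,3): b_i ≤ 1+i ∀i, a PF.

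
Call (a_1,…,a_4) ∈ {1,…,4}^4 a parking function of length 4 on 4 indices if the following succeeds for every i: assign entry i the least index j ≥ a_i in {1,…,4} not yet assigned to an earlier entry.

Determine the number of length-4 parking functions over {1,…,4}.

125

|PF| = (4+1−4)·(4+1)^{4−1} = 1×125 = 125
E.g. (3,2,4,1) → sorted (1,2,3,4): b_i ≤ i ∀i, a PF.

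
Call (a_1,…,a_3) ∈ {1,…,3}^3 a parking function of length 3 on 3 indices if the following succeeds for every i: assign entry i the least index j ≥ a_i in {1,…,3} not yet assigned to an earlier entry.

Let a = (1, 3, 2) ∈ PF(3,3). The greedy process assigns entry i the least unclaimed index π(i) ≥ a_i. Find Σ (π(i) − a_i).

Σπ = 3·4/2 = 6 (π permutes [3]); Σa = 1+3+2 = 6; disp = 6−6 = 0.

0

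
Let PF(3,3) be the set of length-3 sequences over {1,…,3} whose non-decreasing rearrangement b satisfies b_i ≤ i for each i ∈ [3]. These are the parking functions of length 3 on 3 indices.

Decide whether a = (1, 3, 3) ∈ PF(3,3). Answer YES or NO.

NO

Sorted: b = (1, 3, 3).
  b_1=1 ≤ 1
  b_2=3 > 2
  fails at i=2 ⇒ NO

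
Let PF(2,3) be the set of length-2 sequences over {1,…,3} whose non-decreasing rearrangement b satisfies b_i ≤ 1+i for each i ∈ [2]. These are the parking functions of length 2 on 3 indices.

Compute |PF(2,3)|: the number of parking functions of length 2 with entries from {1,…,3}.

8

Count = 2·4^1 = 2×4 = 8 [KW]
E.g. (2,1) → sorted (1,2): b_i ≤ 1+i ∀i, a PF.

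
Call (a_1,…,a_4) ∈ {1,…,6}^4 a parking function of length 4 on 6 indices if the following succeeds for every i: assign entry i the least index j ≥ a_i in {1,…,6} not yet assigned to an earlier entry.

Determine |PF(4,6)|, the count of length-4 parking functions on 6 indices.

Count = (7−4)·7^(4−1) = 3·343 = 1029 [KW]
E.g. (5,2,6,2) → sorted (2,2,5,6): b_i ≤ 2+i ∀i, a PF.

1029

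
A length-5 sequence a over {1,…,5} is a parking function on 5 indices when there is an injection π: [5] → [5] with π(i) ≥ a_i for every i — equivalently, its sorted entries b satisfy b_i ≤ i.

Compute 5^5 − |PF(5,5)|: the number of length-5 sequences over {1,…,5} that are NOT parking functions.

#PF = (6−5)·6^(5−1) = 1·1296 = 1296 (Konheim–Weiss)
Check (5,5,1,1,5) → sorted (1,1,5,5,5): b_3=5>3, not a PF.
5^5 − 1296 = 3125 − 1296 = 1829

1829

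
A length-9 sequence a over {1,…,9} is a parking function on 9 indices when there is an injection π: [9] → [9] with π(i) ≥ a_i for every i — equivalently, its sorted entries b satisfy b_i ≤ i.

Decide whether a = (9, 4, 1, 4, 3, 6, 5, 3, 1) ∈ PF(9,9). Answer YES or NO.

Order a: b = (1, 1, 3, 3, 4, 4, 5, 6, 9).
  b_1=1 ≤ 1
  b_2=1 ≤ 2
  b_3=3 ≤ 3
  b_4=3 ≤ 4
  b_5=4 ≤ 5
  b_6=4 ≤ 6
  b_7=5 ≤ 7
  b_8=6 ≤ 8
  b_9=9 ≤ 9
All bounds hold ⇒ YES

YES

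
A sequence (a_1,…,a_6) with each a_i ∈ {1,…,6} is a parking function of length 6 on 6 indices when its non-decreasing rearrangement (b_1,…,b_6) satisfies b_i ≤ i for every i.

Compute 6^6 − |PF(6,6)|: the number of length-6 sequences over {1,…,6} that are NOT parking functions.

Count = (6+1−6)·(6+1)^{6−1} = 1×16807 = 16807 [KW]
Check (5,3,2,6,6,5) → sorted (2,3,5,5,6,6): b_1=2>1, not a PF.
So 46656 − 16807 = 29849 fail.

29849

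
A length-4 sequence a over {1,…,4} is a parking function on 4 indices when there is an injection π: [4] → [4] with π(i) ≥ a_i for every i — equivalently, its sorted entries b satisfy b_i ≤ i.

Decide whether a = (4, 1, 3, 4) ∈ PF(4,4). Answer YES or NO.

NO

Order a: b = (1, 3, 4, 4).
  b_1=1 ≤ 1
  b_2=3 > 2
  fails at i=2 ⇒ NO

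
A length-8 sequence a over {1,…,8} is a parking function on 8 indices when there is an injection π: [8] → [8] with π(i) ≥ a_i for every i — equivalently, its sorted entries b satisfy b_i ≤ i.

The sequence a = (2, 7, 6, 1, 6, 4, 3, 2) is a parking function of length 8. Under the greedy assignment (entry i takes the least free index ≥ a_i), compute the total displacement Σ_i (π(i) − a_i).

Σπ = 36 ({1..8} each once); Σa = 2+7+6+1+6+4+3+2 = 31; disp = 36−31 = 5.

5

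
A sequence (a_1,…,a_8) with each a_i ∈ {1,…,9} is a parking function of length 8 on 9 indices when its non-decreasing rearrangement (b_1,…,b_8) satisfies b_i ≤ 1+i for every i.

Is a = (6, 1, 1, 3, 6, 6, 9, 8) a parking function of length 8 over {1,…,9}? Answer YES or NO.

NO

Rearranged: b = (1, 1, 3, 6, 6, 6, 8, 9).
  b_1=1 ≤ 2
  b_2=1 ≤ 3
  b_3=3 ≤ 4
  b_4=6 > 5
  fails at i=4 ⇒ NO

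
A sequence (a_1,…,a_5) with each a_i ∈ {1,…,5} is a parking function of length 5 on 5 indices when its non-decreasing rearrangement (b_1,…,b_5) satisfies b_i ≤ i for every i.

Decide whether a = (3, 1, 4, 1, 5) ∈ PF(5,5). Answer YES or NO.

Order a: b = (1, 1, 3, 4, 5).
  b_1=1 ≤ 1
  b_2=1 ≤ 2
  b_3=3 ≤ 3
  b_4=4 ≤ 4
  b_5=5 ≤ 5
All bounds hold ⇒ YES

YES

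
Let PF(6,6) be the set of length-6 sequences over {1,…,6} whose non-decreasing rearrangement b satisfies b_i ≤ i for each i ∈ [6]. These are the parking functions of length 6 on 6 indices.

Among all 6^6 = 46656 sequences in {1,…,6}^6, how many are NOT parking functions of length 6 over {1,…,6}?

#PF = (6−6+1)·(6+1)^(6−1) = 1 · 16807 = 16807 (Konheim–Weiss)
Check (3,6,6,3,2,3) → sorted (2,3,3,3,6,6): b_1=2>1, not a PF.
Total 46656; non-PF = 46656−16807 = 29849

29849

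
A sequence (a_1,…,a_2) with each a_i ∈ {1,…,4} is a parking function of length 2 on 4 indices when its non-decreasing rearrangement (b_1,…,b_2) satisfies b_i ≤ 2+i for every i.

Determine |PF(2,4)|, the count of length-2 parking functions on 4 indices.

15

#PF = (4−2+1)·(4+1)^(2−1) = 3 · 5 = 15 (Pollak)
One tuple (3,4) → sorted (3,4): b_i ≤ 2+i ∀i, a PF.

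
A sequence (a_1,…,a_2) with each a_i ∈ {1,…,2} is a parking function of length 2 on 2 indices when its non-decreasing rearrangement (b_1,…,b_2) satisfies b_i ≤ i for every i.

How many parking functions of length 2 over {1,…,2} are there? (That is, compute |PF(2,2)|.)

|PF(2,2)| = (2+1−2)·(2+1)^{2−1} = 1·3 = 3 (Konheim–Weiss)
One tuple (1,2) → sorted (1,2): b_i ≤ i ∀i, a PF.

3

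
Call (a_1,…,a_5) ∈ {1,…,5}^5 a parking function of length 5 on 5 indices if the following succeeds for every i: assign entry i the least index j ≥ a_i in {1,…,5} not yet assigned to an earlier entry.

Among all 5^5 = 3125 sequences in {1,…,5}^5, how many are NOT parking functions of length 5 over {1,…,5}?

#PF = (5−5+1)·(5+1)^(5−1) = 1·1296 = 1296 (Konheim–Weiss)
One tuple (5,3,5,5,4) → sorted (3,4,5,5,5): b_1=3>1, not a PF.
5^5 − 1296 = 3125 − 1296 = 1829

1829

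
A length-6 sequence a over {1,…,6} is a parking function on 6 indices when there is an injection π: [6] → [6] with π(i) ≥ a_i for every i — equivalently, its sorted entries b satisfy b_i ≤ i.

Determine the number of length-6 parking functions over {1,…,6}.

|PF(6,6)| = (6−6+1)·(6+1)^(6−1) = 1×16807 = 16807 (Konheim–Weiss)
E.g. (2,4,4,4,1,2) → sorted (1,2,2,4,4,4): b_i ≤ i ∀i, a PF.

16807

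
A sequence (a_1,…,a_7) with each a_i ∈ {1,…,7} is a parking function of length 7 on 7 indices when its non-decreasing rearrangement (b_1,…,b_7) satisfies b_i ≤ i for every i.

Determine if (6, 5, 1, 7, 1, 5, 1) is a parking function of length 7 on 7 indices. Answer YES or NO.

NO

Order a: b = (1, 1, 1, 5, 5, 6, 7).
  b_1=1 ≤ 1
  b_2=1 ≤ 2
  b_3=1 ≤ 3
  b_4=5 > 4
  fails at i=4 ⇒ NO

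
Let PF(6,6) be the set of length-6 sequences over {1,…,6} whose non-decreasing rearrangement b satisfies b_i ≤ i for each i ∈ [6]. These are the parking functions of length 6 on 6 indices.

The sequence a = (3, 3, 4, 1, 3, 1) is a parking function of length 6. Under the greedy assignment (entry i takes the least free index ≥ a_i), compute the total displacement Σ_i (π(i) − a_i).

Σπ = 21 ({1..6} each once); Σa = 3+3+4+1+3+1 = 15; disp = 21−15 = 6.

6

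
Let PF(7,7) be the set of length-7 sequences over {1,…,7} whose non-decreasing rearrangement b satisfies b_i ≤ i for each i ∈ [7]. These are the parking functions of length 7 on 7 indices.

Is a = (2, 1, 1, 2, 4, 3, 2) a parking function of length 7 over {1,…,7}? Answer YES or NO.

YES

Sorted: b = (1, 1, 2, 2, 2, 3, 4).
  b_1=1 ≤ 1
  b_2=1 ≤ 2
  b_3=2 ≤ 3
  b_4=2 ≤ 4
  b_5=2 ≤ 5
  b_6=3 ≤ 6
  b_7=4 ≤ 7
All bounds hold ⇒ YES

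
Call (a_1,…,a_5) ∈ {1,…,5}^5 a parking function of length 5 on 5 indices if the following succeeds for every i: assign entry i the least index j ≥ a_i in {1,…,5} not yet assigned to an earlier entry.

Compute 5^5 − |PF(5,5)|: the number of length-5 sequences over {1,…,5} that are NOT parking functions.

1829

Count = (5+1−5)·(5+1)^{5−1} = 1 · 1296 = 1296 (Konheim–Weiss)
Example (2,5,5,5,4) → sorted (2,4,5,5,5): b_1=2>1, not a PF.
5^5 − 1296 = 3125 − 1296 = 1829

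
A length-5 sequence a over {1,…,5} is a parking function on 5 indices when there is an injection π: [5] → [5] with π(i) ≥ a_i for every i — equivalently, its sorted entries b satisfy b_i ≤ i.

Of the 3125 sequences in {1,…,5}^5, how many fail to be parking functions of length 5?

1829

|PF(5,5)| = 1·6^4 = 1 · 1296 = 1296 (Konheim–Weiss)
E.g. (4,4,4,1,4) → sorted (1,4,4,4,4): b_2=4>2, not a PF.
So 3125 − 1296 = 1829 fail.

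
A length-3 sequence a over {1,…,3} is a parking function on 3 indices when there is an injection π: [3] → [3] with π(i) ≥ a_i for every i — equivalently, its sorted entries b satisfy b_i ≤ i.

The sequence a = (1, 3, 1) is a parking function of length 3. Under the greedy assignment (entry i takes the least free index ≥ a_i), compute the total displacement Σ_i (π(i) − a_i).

1

Σπ = 6 ({1..3} each once); Σa = 1+3+1 = 5; disp = 6−5 = 1.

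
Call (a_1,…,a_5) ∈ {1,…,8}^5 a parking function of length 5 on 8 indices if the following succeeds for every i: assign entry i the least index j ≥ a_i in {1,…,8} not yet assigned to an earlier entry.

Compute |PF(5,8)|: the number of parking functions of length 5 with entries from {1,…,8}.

26244

|PF| = (9−5)·9^(5−1) = 4·6561 = 26244 (Konheim–Weiss)
Check (4,7,6,3,5) → sorted (3,4,5,6,7): b_i ≤ 3+i ∀i, a PF.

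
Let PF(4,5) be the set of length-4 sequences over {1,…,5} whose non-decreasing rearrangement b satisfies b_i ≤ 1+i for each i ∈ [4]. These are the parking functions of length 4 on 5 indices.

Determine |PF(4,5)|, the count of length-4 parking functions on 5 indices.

432

#PF = (6−4)·6^(4−1) = 2×216 = 432 (Pollak)
One tuple (2,5,3,2) → sorted (2,2,3,5): b_i ≤ 1+i ∀i, a PF.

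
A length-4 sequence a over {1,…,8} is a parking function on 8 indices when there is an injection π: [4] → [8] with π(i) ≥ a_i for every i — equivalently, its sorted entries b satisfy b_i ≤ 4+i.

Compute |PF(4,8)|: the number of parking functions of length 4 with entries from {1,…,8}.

Count = (8+1−4)·(8+1)^{4−1} = 5·729 = 3645 (Pollak)
E.g. (4,3,2,5) → sorted (2,3,4,5): b_i ≤ 4+i ∀i, a PF.

3645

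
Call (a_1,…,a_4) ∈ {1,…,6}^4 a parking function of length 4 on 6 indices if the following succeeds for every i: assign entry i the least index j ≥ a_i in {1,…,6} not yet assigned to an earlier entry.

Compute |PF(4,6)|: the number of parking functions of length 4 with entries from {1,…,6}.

1029

|PF(4,6)| = (6+1−4)·(6+1)^{4−1} = 3·343 = 1029
Example (1,2,5,4) → sorted (1,2,4,5): b_i ≤ 2+i ∀i, a PF.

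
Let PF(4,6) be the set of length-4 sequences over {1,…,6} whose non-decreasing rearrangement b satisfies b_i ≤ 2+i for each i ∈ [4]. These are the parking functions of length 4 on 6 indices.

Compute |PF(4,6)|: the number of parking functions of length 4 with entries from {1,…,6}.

1029

|PF(4,6)| = (7−4)·7^(4−1) = 3×343 = 1029 [KW]
E.g. (4,6,2,1) → sorted (1,2,4,6): b_i ≤ 2+i ∀i, a PF.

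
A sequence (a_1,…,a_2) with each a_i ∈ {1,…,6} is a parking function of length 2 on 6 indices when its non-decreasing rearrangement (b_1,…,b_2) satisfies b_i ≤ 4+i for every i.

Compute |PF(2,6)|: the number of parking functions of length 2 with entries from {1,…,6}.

35

#PF = (7−2)·7^(2−1) = 5×7 = 35 (Konheim–Weiss)
Check (2,3) → sorted (2,3): b_i ≤ 4+i ∀i, a PF.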